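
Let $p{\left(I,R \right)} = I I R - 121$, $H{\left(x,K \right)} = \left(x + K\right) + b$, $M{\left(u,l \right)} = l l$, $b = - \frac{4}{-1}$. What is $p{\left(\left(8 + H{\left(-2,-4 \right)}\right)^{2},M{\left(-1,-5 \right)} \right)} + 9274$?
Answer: $41553$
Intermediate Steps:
$b = 4$ ($b = \left(-4\right) \left(-1\right) = 4$)
$M{\left(u,l \right)} = l^{2}$
$H{\left(x,K \right)} = 4 + K + x$ ($H{\left(x,K \right)} = \left(x + K\right) + 4 = \left(K + x\right) + 4 = 4 + K + x$)
$p{\left(I,R \right)} = -121 + R I^{2}$ ($p{\left(I,R \right)} = I^{2} R - 121 = R I^{2} - 121 = -121 + R I^{2}$)
$p{\left(\left(8 + H{\left(-2,-4 \right)}\right)^{2},M{\left(-1,-5 \right)} \right)} + 9274 = \left(-121 + \left(-5\right)^{2} \left(\left(8 - 2\right)^{2}\right)^{2}\right) + 9274 = \left(-121 + 25 \left(\left(8 - 2\right)^{2}\right)^{2}\right) + 9274 = \left(-121 + 25 \left(6^{2}\right)^{2}\right) + 9274 = \left(-121 + 25 \cdot 36^{2}\right) + 9274 = \left(-121 + 25 \cdot 1296\right) + 9274 = \left(-121 + 32400\right) + 9274 = 32279 + 9274 = 41553$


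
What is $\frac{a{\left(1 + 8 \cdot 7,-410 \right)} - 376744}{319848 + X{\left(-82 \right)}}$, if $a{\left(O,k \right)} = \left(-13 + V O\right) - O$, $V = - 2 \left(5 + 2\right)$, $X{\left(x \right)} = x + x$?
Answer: $- \frac{94403}{79921} \approx -1.1812$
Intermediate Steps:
$X{\left(x \right)} = 2 x$
$V = -14$ ($V = \left(-2\right) 7 = -14$)
$a{\left(O,k \right)} = -13 - 15 O$ ($a{\left(O,k \right)} = \left(-13 - 14 O\right) - O = -13 - 15 O$)
$\frac{a{\left(1 + 8 \cdot 7,-410 \right)} - 376744}{319848 + X{\left(-82 \right)}} = \frac{\left(-13 - 15 \left(1 + 8 \cdot 7\right)\right) - 376744}{319848 + 2 \left(-82\right)} = \frac{\left(-13 - 15 \left(1 + 56\right)\right) - 376744}{319848 - 164} = \frac{\left(-13 - 855\right) - 376744}{319684} = \left(\left(-13 - 855\right) - 376744\right) \frac{1}{319684} = \left(-868 - 376744\right) \frac{1}{319684} = \left(-377612\right) \frac{1}{319684} = - \frac{94403}{79921}$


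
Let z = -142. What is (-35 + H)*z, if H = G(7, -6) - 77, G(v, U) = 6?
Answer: 15052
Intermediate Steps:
H = -71 (H = 6 - 77 = -71)
(-35 + H)*z = (-35 - 71)*(-142) = -106*(-142) = 15052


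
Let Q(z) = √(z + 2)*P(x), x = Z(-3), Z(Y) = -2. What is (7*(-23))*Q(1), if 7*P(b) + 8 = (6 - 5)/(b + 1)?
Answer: 207*√3 ≈ 358.53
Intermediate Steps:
x = -2
P(b) = -8/7 + 1/(7*(1 + b)) (P(b) = -8/7 + ((6 - 5)/(b + 1))/7 = -8/7 + (1/(1 + b))/7 = -8/7 + 1/(7*(1 + b)))
Q(z) = -9*√(2 + z)/7 (Q(z) = √(z + 2)*((-7 - 8*(-2))/(7*(1 - 2))) = √(2 + z)*((⅐)*(-7 + 16)/(-1)) = √(2 + z)*((⅐)*(-1)*9) = √(2 + z)*(-9/7) = -9*√(2 + z)/7)
(7*(-23))*Q(1) = (7*(-23))*(-9*√(2 + 1)/7) = -(-207)*√3 = 207*√3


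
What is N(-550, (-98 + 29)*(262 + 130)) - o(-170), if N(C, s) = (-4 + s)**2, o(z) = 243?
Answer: 731810461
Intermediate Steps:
N(-550, (-98 + 29)*(262 + 130)) - o(-170) = (-4 + (-98 + 29)*(262 + 130))**2 - 1*243 = (-4 - 69*392)**2 - 243 = (-4 - 27048)**2 - 243 = (-27052)**2 - 243 = 731810704 - 243 = 731810461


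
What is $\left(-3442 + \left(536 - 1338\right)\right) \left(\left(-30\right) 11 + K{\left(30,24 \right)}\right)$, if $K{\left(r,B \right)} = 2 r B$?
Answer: $-4710840$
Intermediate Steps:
$K{\left(r,B \right)} = 2 B r$
$\left(-3442 + \left(536 - 1338\right)\right) \left(\left(-30\right) 11 + K{\left(30,24 \right)}\right) = \left(-3442 + \left(536 - 1338\right)\right) \left(\left(-30\right) 11 + 2 \cdot 24 \cdot 30\right) = \left(-3442 - 802\right) \left(-330 + 1440\right) = \left(-4244\right) 1110 = -4710840$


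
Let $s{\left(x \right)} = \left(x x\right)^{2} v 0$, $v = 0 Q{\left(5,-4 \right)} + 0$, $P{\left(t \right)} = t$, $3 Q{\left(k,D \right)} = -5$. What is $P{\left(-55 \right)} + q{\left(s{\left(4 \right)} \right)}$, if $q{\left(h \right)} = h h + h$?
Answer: $-55$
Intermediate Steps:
$Q{\left(k,D \right)} = - \frac{5}{3}$ ($Q{\left(k,D \right)} = \frac{1}{3} \left(-5\right) = - \frac{5}{3}$)
$v = 0$ ($v = 0 \left(- \frac{5}{3}\right) + 0 = 0 + 0 = 0$)
$s{\left(x \right)} = 0$ ($s{\left(x \right)} = \left(x x\right)^{2} \cdot 0 \cdot 0 = \left(x^{2}\right)^{2} \cdot 0 \cdot 0 = x^{4} \cdot 0 \cdot 0 = 0 \cdot 0 = 0$)
$q{\left(h \right)} = h + h^{2}$ ($q{\left(h \right)} = h^{2} + h = h + h^{2}$)
$P{\left(-55 \right)} + q{\left(s{\left(4 \right)} \right)} = -55 + 0 \left(1 + 0\right) = -55 + 0 \cdot 1 = -55 + 0 = -55$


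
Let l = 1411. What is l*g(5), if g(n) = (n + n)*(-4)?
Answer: -56440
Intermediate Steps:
g(n) = -8*n (g(n) = (2*n)*(-4) = -8*n)
l*g(5) = 1411*(-8*5) = 1411*(-40) = -56440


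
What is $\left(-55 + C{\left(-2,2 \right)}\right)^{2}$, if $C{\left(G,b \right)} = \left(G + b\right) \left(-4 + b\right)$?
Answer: $3025$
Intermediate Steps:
$C{\left(G,b \right)} = \left(-4 + b\right) \left(G + b\right)$
$\left(-55 + C{\left(-2,2 \right)}\right)^{2} = \left(-55 - \left(4 - 4\right)\right)^{2} = \left(-55 + \left(4 + 8 - 8 - 4\right)\right)^{2} = \left(-55 + 0\right)^{2} = \left(-55\right)^{2} = 3025$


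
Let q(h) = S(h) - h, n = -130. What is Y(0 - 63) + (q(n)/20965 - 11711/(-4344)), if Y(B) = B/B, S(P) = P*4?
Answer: 66979783/18214392 ≈ 3.6773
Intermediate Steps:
S(P) = 4*P
q(h) = 3*h (q(h) = 4*h - h = 3*h)
Y(B) = 1
Y(0 - 63) + (q(n)/20965 - 11711/(-4344)) = 1 + ((3*(-130))/20965 - 11711/(-4344)) = 1 + (-390*1/20965 - 11711*(-1/4344)) = 1 + (-78/4193 + 11711/4344) = 1 + 48765391/18214392 = 66979783/18214392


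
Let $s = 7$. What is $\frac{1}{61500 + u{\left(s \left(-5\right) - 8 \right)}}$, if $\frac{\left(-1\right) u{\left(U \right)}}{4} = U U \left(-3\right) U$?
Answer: $- \frac{1}{892584} \approx -1.1203 \cdot 10^{-6}$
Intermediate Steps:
$u{\left(U \right)} = 12 U^{3}$ ($u{\left(U \right)} = - 4 U U \left(-3\right) U = - 4 U^{2} \left(-3\right) U = - 4 - 3 U^{2} U = - 4 \left(- 3 U^{3}\right) = 12 U^{3}$)
$\frac{1}{61500 + u{\left(s \left(-5\right) - 8 \right)}} = \frac{1}{61500 + 12 \left(7 \left(-5\right) - 8\right)^{3}} = \frac{1}{61500 + 12 \left(-35 - 8\right)^{3}} = \frac{1}{61500 + 12 \left(-43\right)^{3}} = \frac{1}{61500 + 12 \left(-79507\right)} = \frac{1}{61500 - 954084} = \frac{1}{-892584} = - \frac{1}{892584}$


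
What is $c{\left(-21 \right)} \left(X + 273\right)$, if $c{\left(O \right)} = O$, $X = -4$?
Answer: $-5649$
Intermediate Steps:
$c{\left(-21 \right)} \left(X + 273\right) = - 21 \left(-4 + 273\right) = \left(-21\right) 269 = -5649$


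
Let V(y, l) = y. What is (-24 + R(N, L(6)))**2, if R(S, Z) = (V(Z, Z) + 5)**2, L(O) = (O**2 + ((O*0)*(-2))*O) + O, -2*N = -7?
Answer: 4774225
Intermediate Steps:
N = 7/2 (N = -1/2*(-7) = 7/2 ≈ 3.5000)
L(O) = O + O**2 (L(O) = (O**2 + (0*(-2))*O) + O = (O**2 + 0*O) + O = (O**2 + 0) + O = O**2 + O = O + O**2)
R(S, Z) = (5 + Z)**2 (R(S, Z) = (Z + 5)**2 = (5 + Z)**2)
(-24 + R(N, L(6)))**2 = (-24 + (5 + 6*(1 + 6))**2)**2 = (-24 + (5 + 6*7)**2)**2 = (-24 + (5 + 42)**2)**2 = (-24 + 47**2)**2 = (-24 + 2209)**2 = 2185**2 = 4774225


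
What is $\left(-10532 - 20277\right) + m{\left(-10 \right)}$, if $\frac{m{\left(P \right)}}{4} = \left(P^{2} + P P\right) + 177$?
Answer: $-29301$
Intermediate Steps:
$m{\left(P \right)} = 708 + 8 P^{2}$ ($m{\left(P \right)} = 4 \left(\left(P^{2} + P P\right) + 177\right) = 4 \left(\left(P^{2} + P^{2}\right) + 177\right) = 4 \left(2 P^{2} + 177\right) = 4 \left(177 + 2 P^{2}\right) = 708 + 8 P^{2}$)
$\left(-10532 - 20277\right) + m{\left(-10 \right)} = \left(-10532 - 20277\right) + \left(708 + 8 \left(-10\right)^{2}\right) = -30809 + \left(708 + 8 \cdot 100\right) = -30809 + \left(708 + 800\right) = -30809 + 1508 = -29301$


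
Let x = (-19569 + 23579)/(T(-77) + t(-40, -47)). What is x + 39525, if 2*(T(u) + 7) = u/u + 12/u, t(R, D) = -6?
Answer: 75942385/1937 ≈ 39206.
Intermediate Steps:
T(u) = -13/2 + 6/u (T(u) = -7 + (u/u + 12/u)/2 = -7 + (1 + 12/u)/2 = -7 + (½ + 6/u) = -13/2 + 6/u)
x = -617540/1937 (x = (-19569 + 23579)/((-13/2 + 6/(-77)) - 6) = 4010/((-13/2 + 6*(-1/77)) - 6) = 4010/((-13/2 - 6/77) - 6) = 4010/(-1013/154 - 6) = 4010/(-1937/154) = 4010*(-154/1937) = -617540/1937 ≈ -318.81)
x + 39525 = -617540/1937 + 39525 = 75942385/1937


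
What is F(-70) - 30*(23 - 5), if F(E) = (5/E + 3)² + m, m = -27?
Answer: -109451/196 ≈ -558.42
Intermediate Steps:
F(E) = -27 + (3 + 5/E)² (F(E) = (5/E + 3)² - 27 = (3 + 5/E)² - 27 = -27 + (3 + 5/E)²)
F(-70) - 30*(23 - 5) = (-18 + 25/(-70)² + 30/(-70)) - 30*(23 - 5) = (-18 + 25*(1/4900) + 30*(-1/70)) - 30*18 = (-18 + 1/196 - 3/7) - 1*540 = -3611/196 - 540 = -109451/196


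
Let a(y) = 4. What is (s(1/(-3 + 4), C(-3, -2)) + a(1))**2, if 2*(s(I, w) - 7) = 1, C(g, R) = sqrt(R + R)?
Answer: 529/4 ≈ 132.25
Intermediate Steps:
C(g, R) = sqrt(2)*sqrt(R) (C(g, R) = sqrt(2*R) = sqrt(2)*sqrt(R))
s(I, w) = 15/2 (s(I, w) = 7 + (1/2)*1 = 7 + 1/2 = 15/2)
(s(1/(-3 + 4), C(-3, -2)) + a(1))**2 = (15/2 + 4)**2 = (23/2)**2 = 529/4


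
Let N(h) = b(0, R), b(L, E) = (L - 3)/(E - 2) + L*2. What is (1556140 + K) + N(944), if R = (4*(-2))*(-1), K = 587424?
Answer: 4287127/2 ≈ 2.1436e+6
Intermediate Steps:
R = 8 (R = -8*(-1) = 8)
b(L, E) = 2*L + (-3 + L)/(-2 + E) (b(L, E) = (-3 + L)/(-2 + E) + 2*L = 2*L + (-3 + L)/(-2 + E))
N(h) = -1/2 (N(h) = (-3 - 3*0 + 2*8*0)/(-2 + 8) = (-3 + 0 + 0)/6 = (1/6)*(-3) = -1/2)
(1556140 + K) + N(944) = (1556140 + 587424) - 1/2 = 2143564 - 1/2 = 4287127/2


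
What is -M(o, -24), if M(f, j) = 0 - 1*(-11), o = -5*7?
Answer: -11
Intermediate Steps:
o = -35
M(f, j) = 11 (M(f, j) = 0 + 11 = 11)
-M(o, -24) = -1*11 = -11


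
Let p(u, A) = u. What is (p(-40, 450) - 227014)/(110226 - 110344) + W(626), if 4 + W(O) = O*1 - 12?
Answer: 149517/59 ≈ 2534.2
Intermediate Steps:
W(O) = -16 + O (W(O) = -4 + (O*1 - 12) = -4 + (O - 12) = -4 + (-12 + O) = -16 + O)
(p(-40, 450) - 227014)/(110226 - 110344) + W(626) = (-40 - 227014)/(110226 - 110344) + (-16 + 626) = -227054/(-118) + 610 = -227054*(-1/118) + 610 = 113527/59 + 610 = 149517/59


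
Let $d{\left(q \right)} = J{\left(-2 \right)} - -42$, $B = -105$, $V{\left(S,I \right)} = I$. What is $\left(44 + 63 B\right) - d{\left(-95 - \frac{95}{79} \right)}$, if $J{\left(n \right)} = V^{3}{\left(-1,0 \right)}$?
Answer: $-6613$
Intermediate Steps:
$J{\left(n \right)} = 0$ ($J{\left(n \right)} = 0^{3} = 0$)
$d{\left(q \right)} = 42$ ($d{\left(q \right)} = 0 - -42 = 0 + 42 = 42$)
$\left(44 + 63 B\right) - d{\left(-95 - \frac{95}{79} \right)} = \left(44 + 63 \left(-105\right)\right) - 42 = \left(44 - 6615\right) - 42 = -6571 - 42 = -6613$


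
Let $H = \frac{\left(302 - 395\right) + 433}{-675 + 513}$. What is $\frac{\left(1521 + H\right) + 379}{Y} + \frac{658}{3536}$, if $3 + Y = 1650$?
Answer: $\frac{315685543}{235863576} \approx 1.3384$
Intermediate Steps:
$Y = 1647$ ($Y = -3 + 1650 = 1647$)
$H = - \frac{170}{81}$ ($H = \frac{-93 + 433}{-162} = 340 \left(- \frac{1}{162}\right) = - \frac{170}{81} \approx -2.0988$)
$\frac{\left(1521 + H\right) + 379}{Y} + \frac{658}{3536} = \frac{\left(1521 - \frac{170}{81}\right) + 379}{1647} + \frac{658}{3536} = \left(\frac{123031}{81} + 379\right) \frac{1}{1647} + 658 \cdot \frac{1}{3536} = \frac{153730}{81} \cdot \frac{1}{1647} + \frac{329}{1768} = \frac{153730}{133407} + \frac{329}{1768} = \frac{315685543}{235863576}$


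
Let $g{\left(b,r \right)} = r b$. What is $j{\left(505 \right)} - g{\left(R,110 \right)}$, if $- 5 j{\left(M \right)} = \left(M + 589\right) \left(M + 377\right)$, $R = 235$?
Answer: $- \frac{1094158}{5} \approx -2.1883 \cdot 10^{5}$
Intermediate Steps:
$j{\left(M \right)} = - \frac{\left(377 + M\right) \left(589 + M\right)}{5}$ ($j{\left(M \right)} = - \frac{\left(M + 589\right) \left(M + 377\right)}{5} = - \frac{\left(589 + M\right) \left(377 + M\right)}{5} = - \frac{\left(377 + M\right) \left(589 + M\right)}{5}$)
$g{\left(b,r \right)} = b r$
$j{\left(505 \right)} - g{\left(R,110 \right)} = \left(- \frac{222053}{5} - 97566 - \frac{505^{2}}{5}\right) - 235 \cdot 110 = \left(- \frac{222053}{5} - 97566 - 51005\right) - 25850 = - \frac{964908}{5} - 25850 = - \frac{1094158}{5}$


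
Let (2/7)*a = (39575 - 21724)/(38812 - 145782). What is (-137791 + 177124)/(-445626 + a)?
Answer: -8414902020/95337351397 ≈ -0.088264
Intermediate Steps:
a = -124957/213940 (a = 7*((39575 - 21724)/(38812 - 145782))/2 = 7*(17851/(-106970))/2 = 7*(17851*(-1/106970))/2 = (7/2)*(-17851/106970) = -124957/213940 ≈ -0.58407)
(-137791 + 177124)/(-445626 + a) = (-137791 + 177124)/(-445626 - 124957/213940) = 39333/(-95337351397/213940) = 39333*(-213940/95337351397) = -8414902020/95337351397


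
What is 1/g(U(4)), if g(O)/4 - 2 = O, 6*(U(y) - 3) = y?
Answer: 3/68 ≈ 0.044118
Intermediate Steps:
U(y) = 3 + y/6
g(O) = 8 + 4*O
1/g(U(4)) = 1/(8 + 4*(3 + (1/6)*4)) = 1/(8 + 4*(3 + 2/3)) = 1/(8 + 4*(11/3)) = 1/(8 + 44/3) = 1/(68/3) = 3/68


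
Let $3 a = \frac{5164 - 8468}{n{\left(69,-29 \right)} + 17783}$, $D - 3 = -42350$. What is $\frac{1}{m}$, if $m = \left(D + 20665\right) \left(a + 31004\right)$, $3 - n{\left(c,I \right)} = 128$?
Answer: $- \frac{26487}{17805286499872} \approx -1.4876 \cdot 10^{-9}$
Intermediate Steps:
$D = -42347$ ($D = 3 - 42350 = -42347$)
$n{\left(c,I \right)} = -125$ ($n{\left(c,I \right)} = 3 - 128 = -125$)
$a = - \frac{1652}{26487}$ ($a = \frac{\left(5164 - 8468\right) \frac{1}{-125 + 17783}}{3} = \frac{\left(-3304\right) \frac{1}{17658}}{3} = \frac{1}{3} \left(- \frac{1652}{8829}\right) = - \frac{1652}{26487} \approx -0.06237$)
$m = - \frac{17805286499872}{26487}$ ($m = \left(-42347 + 20665\right) \left(- \frac{1652}{26487} + 31004\right) = \left(-21682\right) \frac{821201296}{26487} = - \frac{17805286499872}{26487} \approx -6.7223 \cdot 10^{8}$)
$\frac{1}{m} = \frac{1}{- \frac{17805286499872}{26487}} = - \frac{26487}{17805286499872}$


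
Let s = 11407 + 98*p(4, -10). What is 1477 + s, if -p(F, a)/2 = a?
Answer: 14844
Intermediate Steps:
p(F, a) = -2*a
s = 13367 (s = 11407 + 98*(-2*(-10)) = 11407 + 98*20 = 11407 + 1960 = 13367)
1477 + s = 1477 + 13367 = 14844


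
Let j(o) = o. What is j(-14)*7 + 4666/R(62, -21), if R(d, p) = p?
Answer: -6724/21 ≈ -320.19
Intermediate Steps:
j(-14)*7 + 4666/R(62, -21) = -14*7 + 4666/(-21) = -98 + 4666*(-1/21) = -98 - 4666/21 = -6724/21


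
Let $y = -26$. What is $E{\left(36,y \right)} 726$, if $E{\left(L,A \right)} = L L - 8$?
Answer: $935088$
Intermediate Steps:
$E{\left(L,A \right)} = -8 + L^{2}$ ($E{\left(L,A \right)} = L^{2} - 8 = -8 + L^{2}$)
$E{\left(36,y \right)} 726 = \left(-8 + 36^{2}\right) 726 = \left(-8 + 1296\right) 726 = 1288 \cdot 726 = 935088$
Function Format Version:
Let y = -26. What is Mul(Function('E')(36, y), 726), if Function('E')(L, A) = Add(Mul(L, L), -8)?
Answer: 935088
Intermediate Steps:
Function('E')(L, A) = Add(-8, Pow(L, 2)) (Function('E')(L, A) = Add(Pow(L, 2), -8) = Add(-8, Pow(L, 2)))
Mul(Function('E')(36, y), 726) = Mul(Add(-8, Pow(36, 2)), 726) = Mul(Add(-8, 1296), 726) = Mul(1288, 726) = 935088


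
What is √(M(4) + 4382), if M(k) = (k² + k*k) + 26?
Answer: 2*√1110 ≈ 66.633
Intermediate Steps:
M(k) = 26 + 2*k² (M(k) = (k² + k²) + 26 = 2*k² + 26 = 26 + 2*k²)
√(M(4) + 4382) = √((26 + 2*4²) + 4382) = √((26 + 2*16) + 4382) = √((26 + 32) + 4382) = √(58 + 4382) = √4440 = 2*√1110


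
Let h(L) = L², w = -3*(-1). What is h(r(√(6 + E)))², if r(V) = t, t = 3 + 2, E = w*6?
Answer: 625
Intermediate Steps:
w = 3
E = 18 (E = 3*6 = 18)
t = 5
r(V) = 5
h(r(√(6 + E)))² = (5²)² = 25² = 625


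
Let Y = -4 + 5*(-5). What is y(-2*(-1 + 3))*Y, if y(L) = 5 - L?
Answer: -261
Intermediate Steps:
Y = -29 (Y = -4 - 25 = -29)
y(-2*(-1 + 3))*Y = (5 - (-2)*(-1 + 3))*(-29) = (5 - (-2)*2)*(-29) = (5 - 1*(-4))*(-29) = (5 + 4)*(-29) = 9*(-29) = -261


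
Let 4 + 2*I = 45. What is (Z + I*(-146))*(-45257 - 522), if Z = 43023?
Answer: -1832533370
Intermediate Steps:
I = 41/2 (I = -2 + (1/2)*45 = -2 + 45/2 = 41/2 ≈ 20.500)
(Z + I*(-146))*(-45257 - 522) = (43023 + (41/2)*(-146))*(-45257 - 522) = (43023 - 2993)*(-45779) = 40030*(-45779) = -1832533370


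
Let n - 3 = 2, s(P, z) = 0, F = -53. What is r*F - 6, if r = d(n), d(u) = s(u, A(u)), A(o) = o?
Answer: -6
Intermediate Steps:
n = 5 (n = 3 + 2 = 5)
d(u) = 0
r = 0
r*F - 6 = 0*(-53) - 6 = 0 - 6 = -6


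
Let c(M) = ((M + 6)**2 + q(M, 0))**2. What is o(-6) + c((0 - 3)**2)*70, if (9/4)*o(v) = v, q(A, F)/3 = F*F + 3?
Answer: 11498752/3 ≈ 3.8329e+6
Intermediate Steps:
q(A, F) = 9 + 3*F**2 (q(A, F) = 3*(F*F + 3) = 3*(F**2 + 3) = 3*(3 + F**2) = 9 + 3*F**2)
c(M) = (9 + (6 + M)**2)**2 (c(M) = ((M + 6)**2 + (9 + 3*0**2))**2 = ((6 + M)**2 + (9 + 3*0))**2 = ((6 + M)**2 + (9 + 0))**2 = ((6 + M)**2 + 9)**2 = (9 + (6 + M)**2)**2)
o(v) = 4*v/9
o(-6) + c((0 - 3)**2)*70 = (4/9)*(-6) + (9 + (6 + (0 - 3)**2)**2)**2*70 = -8/3 + (9 + (6 + (-3)**2)**2)**2*70 = -8/3 + (9 + (6 + 9)**2)**2*70 = -8/3 + (9 + 15**2)**2*70 = -8/3 + (9 + 225)**2*70 = -8/3 + 234**2*70 = -8/3 + 54756*70 = -8/3 + 3832920 = 11498752/3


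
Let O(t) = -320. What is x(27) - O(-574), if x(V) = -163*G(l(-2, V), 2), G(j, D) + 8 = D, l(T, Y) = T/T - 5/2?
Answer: 1298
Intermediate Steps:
l(T, Y) = -3/2 (l(T, Y) = 1 - 5*1/2 = 1 - 5/2 = -3/2)
G(j, D) = -8 + D
x(V) = 978 (x(V) = -163*(-8 + 2) = -163*(-6) = 978)
x(27) - O(-574) = 978 - 1*(-320) = 978 + 320 = 1298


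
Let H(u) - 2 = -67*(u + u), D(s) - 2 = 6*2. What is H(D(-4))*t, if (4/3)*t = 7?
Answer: -19677/2 ≈ -9838.5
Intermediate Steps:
t = 21/4 (t = (¾)*7 = 21/4 ≈ 5.2500)
D(s) = 14 (D(s) = 2 + 6*2 = 2 + 12 = 14)
H(u) = 2 - 134*u (H(u) = 2 - 67*(u + u) = 2 - 134*u)
H(D(-4))*t = (2 - 134*14)*(21/4) = (2 - 1876)*(21/4) = -1874*21/4 = -19677/2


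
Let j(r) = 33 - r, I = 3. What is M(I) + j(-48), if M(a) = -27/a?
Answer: 72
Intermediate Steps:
M(I) + j(-48) = -27/3 + (33 - 1*(-48)) = -27*1/3 + (33 + 48) = -9 + 81 = 72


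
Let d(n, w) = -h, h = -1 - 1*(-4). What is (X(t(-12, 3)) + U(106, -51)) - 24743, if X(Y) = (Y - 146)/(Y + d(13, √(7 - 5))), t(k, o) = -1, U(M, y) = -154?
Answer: -99441/4 ≈ -24860.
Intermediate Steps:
h = 3 (h = -1 + 4 = 3)
d(n, w) = -3 (d(n, w) = -1*3 = -3)
X(Y) = (-146 + Y)/(-3 + Y) (X(Y) = (Y - 146)/(Y - 3) = (-146 + Y)/(-3 + Y))
(X(t(-12, 3)) + U(106, -51)) - 24743 = ((-146 - 1)/(-3 - 1) - 154) - 24743 = (-147/(-4) - 154) - 24743 = (-¼*(-147) - 154) - 24743 = (147/4 - 154) - 24743 = -469/4 - 24743 = -99441/4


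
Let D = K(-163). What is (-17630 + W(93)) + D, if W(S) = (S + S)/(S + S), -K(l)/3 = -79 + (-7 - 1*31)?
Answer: -17278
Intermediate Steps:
K(l) = 351 (K(l) = -3*(-79 + (-7 - 1*31)) = -3*(-79 + (-7 - 31)) = -3*(-79 - 38) = -3*(-117) = 351)
W(S) = 1 (W(S) = (2*S)/((2*S)) = (2*S)*(1/(2*S)) = 1)
D = 351
(-17630 + W(93)) + D = (-17630 + 1) + 351 = -17629 + 351 = -17278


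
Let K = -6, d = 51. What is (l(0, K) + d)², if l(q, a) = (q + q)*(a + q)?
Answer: 2601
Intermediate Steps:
l(q, a) = 2*q*(a + q) (l(q, a) = (2*q)*(a + q) = 2*q*(a + q))
(l(0, K) + d)² = (2*0*(-6 + 0) + 51)² = (2*0*(-6) + 51)² = (0 + 51)² = 51² = 2601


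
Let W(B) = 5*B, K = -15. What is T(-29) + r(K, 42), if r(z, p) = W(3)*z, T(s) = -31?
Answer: -256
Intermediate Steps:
r(z, p) = 15*z (r(z, p) = (5*3)*z = 15*z)
T(-29) + r(K, 42) = -31 + 15*(-15) = -31 - 225 = -256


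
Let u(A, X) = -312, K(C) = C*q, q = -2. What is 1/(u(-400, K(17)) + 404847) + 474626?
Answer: 192002828911/404535 ≈ 4.7463e+5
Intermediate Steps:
K(C) = -2*C (K(C) = C*(-2) = -2*C)
1/(u(-400, K(17)) + 404847) + 474626 = 1/(-312 + 404847) + 474626 = 1/404535 + 474626 = 192002828911/404535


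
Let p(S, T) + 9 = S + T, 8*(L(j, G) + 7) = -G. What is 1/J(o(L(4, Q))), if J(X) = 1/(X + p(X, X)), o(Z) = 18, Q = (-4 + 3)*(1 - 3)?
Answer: 45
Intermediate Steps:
Q = 2 (Q = -1*(-2) = 2)
L(j, G) = -7 - G/8 (L(j, G) = -7 + (-G)/8 = -7 - G/8)
p(S, T) = -9 + S + T (p(S, T) = -9 + (S + T) = -9 + S + T)
J(X) = 1/(-9 + 3*X) (J(X) = 1/(X + (-9 + X + X)) = 1/(X + (-9 + 2*X)) = 1/(-9 + 3*X))
1/J(o(L(4, Q))) = 1/(1/(3*(-3 + 18))) = 1/((⅓)/15) = 1/((⅓)*(1/15)) = 1/(1/45) = 45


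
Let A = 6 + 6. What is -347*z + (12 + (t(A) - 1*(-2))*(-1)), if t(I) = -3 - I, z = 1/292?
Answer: 6953/292 ≈ 23.812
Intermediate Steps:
z = 1/292 ≈ 0.0034247
A = 12
-347*z + (12 + (t(A) - 1*(-2))*(-1)) = -347*1/292 + (12 + ((-3 - 1*12) - 1*(-2))*(-1)) = -347/292 + (12 + ((-3 - 12) + 2)*(-1)) = -347/292 + (12 + (-15 + 2)*(-1)) = -347/292 + (12 - 13*(-1)) = -347/292 + (12 + 13) = -347/292 + 25 = 6953/292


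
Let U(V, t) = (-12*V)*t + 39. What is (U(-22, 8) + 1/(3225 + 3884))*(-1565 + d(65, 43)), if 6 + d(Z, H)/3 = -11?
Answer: -24710999360/7109 ≈ -3.4760e+6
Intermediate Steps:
d(Z, H) = -51 (d(Z, H) = -18 + 3*(-11) = -18 - 33 = -51)
U(V, t) = 39 - 12*V*t (U(V, t) = -12*V*t + 39 = 39 - 12*V*t)
(U(-22, 8) + 1/(3225 + 3884))*(-1565 + d(65, 43)) = ((39 - 12*(-22)*8) + 1/(3225 + 3884))*(-1565 - 51) = ((39 + 2112) + 1/7109)*(-1616) = (2151 + 1/7109)*(-1616) = (15291460/7109)*(-1616) = -24710999360/7109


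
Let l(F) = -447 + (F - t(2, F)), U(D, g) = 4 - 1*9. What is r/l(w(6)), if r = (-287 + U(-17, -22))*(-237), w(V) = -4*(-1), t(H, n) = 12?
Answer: -69204/455 ≈ -152.10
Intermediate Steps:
U(D, g) = -5 (U(D, g) = 4 - 9 = -5)
w(V) = 4
r = 69204 (r = (-287 - 5)*(-237) = -292*(-237) = 69204)
l(F) = -459 + F (l(F) = -447 + (F - 1*12) = -447 + (F - 12) = -447 + (-12 + F) = -459 + F)
r/l(w(6)) = 69204/(-459 + 4) = 69204/(-455) = 69204*(-1/455) = -69204/455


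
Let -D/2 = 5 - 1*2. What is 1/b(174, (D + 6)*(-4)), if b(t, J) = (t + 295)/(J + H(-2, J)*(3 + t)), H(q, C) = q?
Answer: -354/469 ≈ -0.75480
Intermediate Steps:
D = -6 (D = -2*(5 - 1*2) = -2*(5 - 2) = -2*3 = -6)
b(t, J) = (295 + t)/(-6 + J - 2*t) (b(t, J) = (t + 295)/(J - 2*(3 + t)) = (295 + t)/(J + (-6 - 2*t)) = (295 + t)/(-6 + J - 2*t))
1/b(174, (D + 6)*(-4)) = 1/((295 + 174)/(-6 + (-6 + 6)*(-4) - 2*174)) = 1/(469/(-6 + 0*(-4) - 348)) = 1/(469/(-6 + 0 - 348)) = 1/(469/(-354)) = 1/(-1/354*469) = 1/(-469/354) = -354/469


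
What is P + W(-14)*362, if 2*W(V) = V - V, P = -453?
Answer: -453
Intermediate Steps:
W(V) = 0 (W(V) = (V - V)/2 = (½)*0 = 0)
P + W(-14)*362 = -453 + 0*362 = -453 + 0 = -453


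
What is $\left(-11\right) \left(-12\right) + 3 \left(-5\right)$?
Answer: $117$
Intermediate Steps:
$\left(-11\right) \left(-12\right) + 3 \left(-5\right) = 132 - 15 = 117$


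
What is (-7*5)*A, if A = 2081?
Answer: -72835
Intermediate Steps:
(-7*5)*A = -7*5*2081 = -35*2081 = -72835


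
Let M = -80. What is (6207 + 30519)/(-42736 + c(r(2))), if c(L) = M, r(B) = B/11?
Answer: -6121/7136 ≈ -0.85776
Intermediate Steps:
r(B) = B/11 (r(B) = B*(1/11) = B/11)
c(L) = -80
(6207 + 30519)/(-42736 + c(r(2))) = (6207 + 30519)/(-42736 - 80) = 36726/(-42816) = 36726*(-1/42816) = -6121/7136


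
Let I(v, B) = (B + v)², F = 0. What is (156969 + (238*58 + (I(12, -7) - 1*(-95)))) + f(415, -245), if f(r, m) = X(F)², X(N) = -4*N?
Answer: 170893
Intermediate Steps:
f(r, m) = 0 (f(r, m) = (-4*0)² = 0² = 0)
(156969 + (238*58 + (I(12, -7) - 1*(-95)))) + f(415, -245) = (156969 + (238*58 + ((-7 + 12)² - 1*(-95)))) + 0 = (156969 + (13804 + (5² + 95))) + 0 = (156969 + (13804 + (25 + 95))) + 0 = (156969 + (13804 + 120)) + 0 = (156969 + 13924) + 0 = 170893 + 0 = 170893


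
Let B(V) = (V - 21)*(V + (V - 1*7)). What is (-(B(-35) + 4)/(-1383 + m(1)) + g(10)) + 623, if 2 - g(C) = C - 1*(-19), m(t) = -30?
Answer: 846464/1413 ≈ 599.05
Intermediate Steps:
g(C) = -17 - C (g(C) = 2 - (C - 1*(-19)) = 2 - (C + 19) = 2 - (19 + C) = 2 + (-19 - C) = -17 - C)
B(V) = (-21 + V)*(-7 + 2*V) (B(V) = (-21 + V)*(V + (V - 7)) = (-21 + V)*(V + (-7 + V)) = (-21 + V)*(-7 + 2*V))
(-(B(-35) + 4)/(-1383 + m(1)) + g(10)) + 623 = (-((147 - 49*(-35) + 2*(-35)**2) + 4)/(-1383 - 30) + (-17 - 1*10)) + 623 = (-((147 + 1715 + 2*1225) + 4)/(-1413) + (-17 - 10)) + 623 = (-((147 + 1715 + 2450) + 4)*(-1)/1413 - 27) + 623 = (-(4312 + 4)*(-1)/1413 - 27) + 623 = (-4316*(-1)/1413 - 27) + 623 = (-1*(-4316/1413) - 27) + 623 = (4316/1413 - 27) + 623 = -33835/1413 + 623 = 846464/1413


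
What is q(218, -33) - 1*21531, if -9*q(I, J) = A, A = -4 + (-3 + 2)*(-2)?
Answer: -193777/9 ≈ -21531.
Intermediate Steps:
A = -2 (A = -4 - 1*(-2) = -4 + 2 = -2)
q(I, J) = 2/9 (q(I, J) = -1/9*(-2) = 2/9)
q(218, -33) - 1*21531 = 2/9 - 1*21531 = 2/9 - 21531 = -193777/9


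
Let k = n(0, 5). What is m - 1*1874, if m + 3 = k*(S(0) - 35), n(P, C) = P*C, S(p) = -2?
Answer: -1877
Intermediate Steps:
n(P, C) = C*P
k = 0 (k = 5*0 = 0)
m = -3 (m = -3 + 0*(-2 - 35) = -3 + 0*(-37) = -3 + 0 = -3)
m - 1*1874 = -3 - 1*1874 = -3 - 1874 = -1877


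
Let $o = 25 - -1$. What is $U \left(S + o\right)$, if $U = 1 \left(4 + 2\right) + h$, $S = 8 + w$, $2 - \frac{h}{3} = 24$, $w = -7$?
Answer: $-1620$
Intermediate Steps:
$h = -66$ ($h = 6 - 72 = -66$)
$S = 1$ ($S = 8 - 7 = 1$)
$o = 26$ ($o = 25 + 1 = 26$)
$U = -60$ ($U = 1 \left(4 + 2\right) - 66 = 1 \cdot 6 - 66 = 6 - 66 = -60$)
$U \left(S + o\right) = - 60 \left(1 + 26\right) = \left(-60\right) 27 = -1620$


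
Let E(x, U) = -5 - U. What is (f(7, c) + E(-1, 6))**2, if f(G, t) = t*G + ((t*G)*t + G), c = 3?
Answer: 6400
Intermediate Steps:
f(G, t) = G + G*t + G*t**2 (f(G, t) = G*t + ((G*t)*t + G) = G*t + (G*t**2 + G) = G*t + (G + G*t**2) = G + G*t + G*t**2)
(f(7, c) + E(-1, 6))**2 = (7*(1 + 3 + 3**2) + (-5 - 1*6))**2 = (7*(1 + 3 + 9) + (-5 - 6))**2 = (7*13 - 11)**2 = (91 - 11)**2 = 80**2 = 6400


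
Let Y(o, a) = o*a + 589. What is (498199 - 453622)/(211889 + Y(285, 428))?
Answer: 4953/37162 ≈ 0.13328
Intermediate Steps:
Y(o, a) = 589 + a*o (Y(o, a) = a*o + 589 = 589 + a*o)
(498199 - 453622)/(211889 + Y(285, 428)) = (498199 - 453622)/(211889 + (589 + 428*285)) = 44577/(211889 + (589 + 121980)) = 44577/(211889 + 122569) = 44577/334458 = 44577*(1/334458) = 4953/37162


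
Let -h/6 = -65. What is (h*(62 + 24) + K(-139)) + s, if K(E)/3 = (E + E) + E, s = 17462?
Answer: 49751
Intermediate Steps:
h = 390 (h = -6*(-65) = 390)
K(E) = 9*E (K(E) = 3*((E + E) + E) = 3*(2*E + E) = 3*(3*E) = 9*E)
(h*(62 + 24) + K(-139)) + s = (390*(62 + 24) + 9*(-139)) + 17462 = (390*86 - 1251) + 17462 = (33540 - 1251) + 17462 = 32289 + 17462 = 49751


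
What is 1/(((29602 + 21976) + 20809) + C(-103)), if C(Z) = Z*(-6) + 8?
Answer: 1/73013 ≈ 1.3696e-5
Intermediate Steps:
C(Z) = 8 - 6*Z (C(Z) = -6*Z + 8 = 8 - 6*Z)
1/(((29602 + 21976) + 20809) + C(-103)) = 1/(((29602 + 21976) + 20809) + (8 - 6*(-103))) = 1/((51578 + 20809) + (8 + 618)) = 1/(72387 + 626) = 1/73013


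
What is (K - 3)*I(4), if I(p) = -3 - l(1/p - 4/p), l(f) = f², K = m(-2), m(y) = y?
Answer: 285/16 ≈ 17.813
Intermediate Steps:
K = -2
I(p) = -3 - 9/p² (I(p) = -3 - (1/p - 4/p)² = -3 - (-3/p)² = -3 - 9/p²)
(K - 3)*I(4) = (-2 - 3)*(-3 - 9/4²) = -5*(-3 - 9*1/16) = -5*(-3 - 9/16) = -5*(-57/16) = 285/16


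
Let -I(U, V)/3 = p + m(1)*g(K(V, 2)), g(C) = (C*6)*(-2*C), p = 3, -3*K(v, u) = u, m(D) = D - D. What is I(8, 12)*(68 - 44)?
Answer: -216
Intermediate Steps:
m(D) = 0
K(v, u) = -u/3
g(C) = -12*C² (g(C) = (6*C)*(-2*C) = -12*C²)
I(U, V) = -9 (I(U, V) = -3*(3 + 0*(-12*(-⅓*2)²)) = -3*(3 + 0*(-12*(-⅔)²)) = -3*(3 + 0*(-12*4/9)) = -3*(3 + 0*(-16/3)) = -3*(3 + 0) = -3*3 = -9)
I(8, 12)*(68 - 44) = -9*(68 - 44) = -9*24 = -216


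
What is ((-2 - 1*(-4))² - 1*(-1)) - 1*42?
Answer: -37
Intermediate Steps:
((-2 - 1*(-4))² - 1*(-1)) - 1*42 = ((-2 + 4)² + 1) - 42 = (2² + 1) - 42 = (4 + 1) - 42 = 5 - 42 = -37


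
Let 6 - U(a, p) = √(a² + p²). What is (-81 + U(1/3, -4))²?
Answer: (225 + √145)²/9 ≈ 6243.2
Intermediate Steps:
U(a, p) = 6 - √(a² + p²)
(-81 + U(1/3, -4))² = (-81 + (6 - √((1/3)² + (-4)²)))² = (-81 + (6 - √((⅓)² + 16)))² = (-81 + (6 - √(⅑ + 16)))² = (-81 + (6 - √(145/9)))² = (-81 + (6 - √145/3))² = (-75 - √145/3)²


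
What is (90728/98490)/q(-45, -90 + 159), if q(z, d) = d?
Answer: 45364/3397905 ≈ 0.013351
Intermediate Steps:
(90728/98490)/q(-45, -90 + 159) = (90728/98490)/(-90 + 159) = (90728*(1/98490))/69 = (45364/49245)*(1/69) = 45364/3397905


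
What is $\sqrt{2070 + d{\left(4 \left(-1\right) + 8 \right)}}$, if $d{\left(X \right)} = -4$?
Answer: $\sqrt{2066} \approx 45.453$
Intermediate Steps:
$\sqrt{2070 + d{\left(4 \left(-1\right) + 8 \right)}} = \sqrt{2070 - 4} = \sqrt{2066}$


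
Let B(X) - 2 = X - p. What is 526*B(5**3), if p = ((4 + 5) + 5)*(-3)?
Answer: 88894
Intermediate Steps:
p = -42 (p = (9 + 5)*(-3) = 14*(-3) = -42)
B(X) = 44 + X (B(X) = 2 + (X - 1*(-42)) = 2 + (X + 42) = 2 + (42 + X) = 44 + X)
526*B(5**3) = 526*(44 + 5**3) = 526*(44 + 125) = 526*169 = 88894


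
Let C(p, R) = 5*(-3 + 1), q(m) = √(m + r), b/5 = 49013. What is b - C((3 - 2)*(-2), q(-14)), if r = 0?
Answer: 245075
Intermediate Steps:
b = 245065 (b = 5*49013 = 245065)
q(m) = √m (q(m) = √(m + 0) = √m)
C(p, R) = -10 (C(p, R) = 5*(-2) = -10)
b - C((3 - 2)*(-2), q(-14)) = 245065 - 1*(-10) = 245065 + 10 = 245075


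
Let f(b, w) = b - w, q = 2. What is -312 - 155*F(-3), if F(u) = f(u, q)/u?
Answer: -1711/3 ≈ -570.33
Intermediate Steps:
F(u) = (-2 + u)/u (F(u) = (u - 1*2)/u = (u - 2)/u = (-2 + u)/u)
-312 - 155*F(-3) = -312 - 155*(-2 - 3)/(-3) = -312 - (-155)*(-5)/3 = -312 - 155*5/3 = -312 - 775/3 = -1711/3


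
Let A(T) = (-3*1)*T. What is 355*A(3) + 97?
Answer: -3098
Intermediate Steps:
A(T) = -3*T
355*A(3) + 97 = 355*(-3*3) + 97 = 355*(-9) + 97 = -3195 + 97 = -3098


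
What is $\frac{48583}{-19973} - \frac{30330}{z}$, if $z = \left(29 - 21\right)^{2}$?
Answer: $- \frac{304445201}{639136} \approx -476.34$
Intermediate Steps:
$z = 64$ ($z = 8^{2} = 64$)
$\frac{48583}{-19973} - \frac{30330}{z} = \frac{48583}{-19973} - \frac{30330}{64} = 48583 \left(- \frac{1}{19973}\right) - \frac{15165}{32} = - \frac{48583}{19973} - \frac{15165}{32} = - \frac{304445201}{639136}$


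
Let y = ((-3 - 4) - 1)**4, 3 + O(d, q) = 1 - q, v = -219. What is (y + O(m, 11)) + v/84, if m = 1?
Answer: 114251/28 ≈ 4080.4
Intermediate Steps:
O(d, q) = -2 - q (O(d, q) = -3 + (1 - q) = -2 - q)
y = 4096 (y = (-7 - 1)**4 = (-8)**4 = 4096)
(y + O(m, 11)) + v/84 = (4096 + (-2 - 1*11)) - 219/84 = (4096 + (-2 - 11)) - 219*1/84 = (4096 - 13) - 73/28 = 4083 - 73/28 = 114251/28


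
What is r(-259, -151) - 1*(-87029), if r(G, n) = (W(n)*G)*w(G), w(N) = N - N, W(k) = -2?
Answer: 87029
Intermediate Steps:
w(N) = 0
r(G, n) = 0 (r(G, n) = -2*G*0 = 0)
r(-259, -151) - 1*(-87029) = 0 - 1*(-87029) = 0 + 87029 = 87029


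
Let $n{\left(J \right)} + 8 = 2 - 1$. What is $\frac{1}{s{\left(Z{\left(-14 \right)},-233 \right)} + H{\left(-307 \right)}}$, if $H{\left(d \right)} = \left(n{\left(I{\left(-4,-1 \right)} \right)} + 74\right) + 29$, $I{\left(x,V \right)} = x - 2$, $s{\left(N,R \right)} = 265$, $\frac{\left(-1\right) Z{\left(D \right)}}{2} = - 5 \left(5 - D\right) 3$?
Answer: $\frac{1}{361} \approx 0.0027701$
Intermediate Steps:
$Z{\left(D \right)} = 150 - 30 D$ ($Z{\left(D \right)} = - 2 - 5 \left(5 - D\right) 3 = - 2 \left(-25 + 5 D\right) 3 = - 2 \left(-75 + 15 D\right) = 150 - 30 D$)
$I{\left(x,V \right)} = -2 + x$
$n{\left(J \right)} = -7$ ($n{\left(J \right)} = -8 + \left(2 - 1\right) = -8 + 1 = -7$)
$H{\left(d \right)} = 96$ ($H{\left(d \right)} = \left(-7 + 74\right) + 29 = 67 + 29 = 96$)
$\frac{1}{s{\left(Z{\left(-14 \right)},-233 \right)} + H{\left(-307 \right)}} = \frac{1}{265 + 96} = \frac{1}{361}$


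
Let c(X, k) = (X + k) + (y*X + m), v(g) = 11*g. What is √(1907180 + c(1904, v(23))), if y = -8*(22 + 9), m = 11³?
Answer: 2*√359619 ≈ 1199.4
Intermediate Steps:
m = 1331
y = -248 (y = -8*31 = -248)
c(X, k) = 1331 + k - 247*X (c(X, k) = (X + k) + (-248*X + 1331) = (X + k) + (1331 - 248*X) = 1331 + k - 247*X)
√(1907180 + c(1904, v(23))) = √(1907180 + (1331 + 11*23 - 247*1904)) = √(1907180 + (1331 + 253 - 470288)) = √(1907180 - 468704) = √1438476 = 2*√359619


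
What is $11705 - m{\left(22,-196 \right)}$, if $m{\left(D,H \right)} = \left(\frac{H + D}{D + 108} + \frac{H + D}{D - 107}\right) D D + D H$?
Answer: $\frac{17319813}{1105} \approx 15674.0$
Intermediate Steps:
$m{\left(D,H \right)} = D H + D^{2} \left(\frac{D + H}{-107 + D} + \frac{D + H}{108 + D}\right)$ ($m{\left(D,H \right)} = \left(\frac{D + H}{108 + D} + \frac{D + H}{-107 + D}\right) D D + D H = \left(\frac{D + H}{-107 + D} + \frac{D + H}{108 + D}\right) D D + D H = D \left(\frac{D + H}{-107 + D} + \frac{D + H}{108 + D}\right) D + D H = D^{2} \left(\frac{D + H}{-107 + D} + \frac{D + H}{108 + D}\right) + D H = D H + D^{2} \left(\frac{D + H}{-107 + D} + \frac{D + H}{108 + D}\right)$)
$11705 - m{\left(22,-196 \right)} = 11705 - \frac{22 \left(22^{2} - -2264976 + 2 \cdot 22^{3} + 2 \cdot 22 \left(-196\right) + 3 \left(-196\right) 22^{2}\right)}{-11556 + 22 + 22^{2}} = 11705 - \frac{22 \left(484 + 2264976 + 2 \cdot 10648 - 8624 + 3 \left(-196\right) 484\right)}{-11556 + 22 + 484} = 11705 - \frac{22 \left(484 + 2264976 + 21296 - 8624 - 284592\right)}{-11050} = 11705 - 22 \left(- \frac{1}{11050}\right) 1993540 = 11705 - - \frac{4385788}{1105} = 11705 + \frac{4385788}{1105} = \frac{17319813}{1105}$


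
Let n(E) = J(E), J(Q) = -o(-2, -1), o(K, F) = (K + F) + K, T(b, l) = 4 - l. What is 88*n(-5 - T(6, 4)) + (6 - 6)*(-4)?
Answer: 440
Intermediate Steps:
o(K, F) = F + 2*K (o(K, F) = (F + K) + K = F + 2*K)
J(Q) = 5 (J(Q) = -(-1 + 2*(-2)) = -(-1 - 4) = -1*(-5) = 5)
n(E) = 5
88*n(-5 - T(6, 4)) + (6 - 6)*(-4) = 88*5 + (6 - 6)*(-4) = 440 + 0*(-4) = 440 + 0 = 440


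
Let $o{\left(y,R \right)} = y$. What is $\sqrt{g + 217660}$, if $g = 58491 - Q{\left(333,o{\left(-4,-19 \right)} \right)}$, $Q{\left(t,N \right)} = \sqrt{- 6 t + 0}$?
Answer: $\sqrt{276151 - 3 i \sqrt{222}} \approx 525.5 - 0.043 i$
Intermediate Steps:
$Q{\left(t,N \right)} = \sqrt{6} \sqrt{- t}$ ($Q{\left(t,N \right)} = \sqrt{- 6 t} = \sqrt{6} \sqrt{- t}$)
$g = 58491 - 3 i \sqrt{222}$ ($g = 58491 - \sqrt{6} \sqrt{\left(-1\right) 333} = 58491 - \sqrt{6} \sqrt{-333} = 58491 - \sqrt{6} \cdot 3 i \sqrt{37} = 58491 - 3 i \sqrt{222} \approx 58491.0 - 44.699 i$)
$\sqrt{g + 217660} = \sqrt{\left(58491 - 3 i \sqrt{222}\right) + 217660} = \sqrt{276151 - 3 i \sqrt{222}}$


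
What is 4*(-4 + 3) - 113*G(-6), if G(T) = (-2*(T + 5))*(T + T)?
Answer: 2708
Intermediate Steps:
G(T) = 2*T*(-10 - 2*T) (G(T) = (-2*(5 + T))*(2*T) = (-10 - 2*T)*(2*T) = 2*T*(-10 - 2*T))
4*(-4 + 3) - 113*G(-6) = 4*(-4 + 3) - (-452)*(-6)*(5 - 6) = 4*(-1) - (-452)*(-6)*(-1) = -4 - 113*(-24) = -4 + 2712 = 2708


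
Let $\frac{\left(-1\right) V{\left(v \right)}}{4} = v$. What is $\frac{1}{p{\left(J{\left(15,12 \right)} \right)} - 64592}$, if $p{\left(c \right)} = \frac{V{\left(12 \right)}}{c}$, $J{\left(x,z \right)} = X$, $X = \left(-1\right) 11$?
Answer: $- \frac{11}{710464} \approx -1.5483 \cdot 10^{-5}$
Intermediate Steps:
$X = -11$
$V{\left(v \right)} = - 4 v$
$J{\left(x,z \right)} = -11$
$p{\left(c \right)} = - \frac{48}{c}$ ($p{\left(c \right)} = \frac{\left(-4\right) 12}{c} = - \frac{48}{c}$)
$\frac{1}{p{\left(J{\left(15,12 \right)} \right)} - 64592} = \frac{1}{- \frac{48}{-11} - 64592} = \frac{1}{\left(-48\right) \left(- \frac{1}{11}\right) - 64592} = \frac{1}{\frac{48}{11} - 64592} = \frac{1}{- \frac{710464}{11}} = - \frac{11}{710464}$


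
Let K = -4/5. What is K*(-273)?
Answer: 1092/5 ≈ 218.40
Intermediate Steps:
K = -⅘ (K = -4*⅕ = -⅘ ≈ -0.80000)
K*(-273) = -⅘*(-273) = 1092/5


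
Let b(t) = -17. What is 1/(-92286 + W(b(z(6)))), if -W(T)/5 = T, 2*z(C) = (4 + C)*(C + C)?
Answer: -1/92201 ≈ -1.0846e-5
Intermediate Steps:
z(C) = C*(4 + C) (z(C) = ((4 + C)*(C + C))/2 = ((4 + C)*(2*C))/2 = (2*C*(4 + C))/2 = C*(4 + C))
W(T) = -5*T
1/(-92286 + W(b(z(6)))) = 1/(-92286 - 5*(-17)) = 1/(-92286 + 85) = 1/(-92201) = -1/92201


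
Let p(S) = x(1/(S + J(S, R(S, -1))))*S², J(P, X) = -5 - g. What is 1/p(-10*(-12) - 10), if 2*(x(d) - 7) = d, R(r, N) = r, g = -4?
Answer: 109/9238350 ≈ 1.1799e-5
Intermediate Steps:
J(P, X) = -1 (J(P, X) = -5 - 1*(-4) = -5 + 4 = -1)
x(d) = 7 + d/2
p(S) = S²*(7 + 1/(2*(-1 + S))) (p(S) = (7 + 1/(2*(S - 1)))*S² = (7 + 1/(2*(-1 + S)))*S² = S²*(7 + 1/(2*(-1 + S))))
1/p(-10*(-12) - 10) = 1/((-10*(-12) - 10)²*(-13 + 14*(-10*(-12) - 10))/(2*(-1 + (-10*(-12) - 10)))) = 1/((120 - 10)²*(-13 + 14*(120 - 10))/(2*(-1 + (120 - 10)))) = 1/((½)*110²*(-13 + 14*110)/(-1 + 110)) = 1/((½)*12100*(-13 + 1540)/109) = 1/((½)*12100*(1/109)*1527) = 1/(9238350/109) = 109/9238350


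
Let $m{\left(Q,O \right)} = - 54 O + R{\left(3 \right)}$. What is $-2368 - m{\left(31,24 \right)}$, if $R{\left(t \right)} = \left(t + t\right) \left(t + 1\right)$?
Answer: $-1096$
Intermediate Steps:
$R{\left(t \right)} = 2 t \left(1 + t\right)$
$m{\left(Q,O \right)} = 24 - 54 O$ ($m{\left(Q,O \right)} = - 54 O + 2 \cdot 3 \left(1 + 3\right) = - 54 O + 2 \cdot 3 \cdot 4 = - 54 O + 24 = 24 - 54 O$)
$-2368 - m{\left(31,24 \right)} = -2368 - \left(24 - 1296\right) = -2368 - -1272 = -2368 + 1272 = -1096$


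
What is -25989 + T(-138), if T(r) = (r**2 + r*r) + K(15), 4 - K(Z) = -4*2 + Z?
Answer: 12096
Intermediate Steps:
K(Z) = 12 - Z (K(Z) = 4 - (-4*2 + Z) = 4 - (-8 + Z) = 4 + (8 - Z) = 12 - Z)
T(r) = -3 + 2*r**2 (T(r) = (r**2 + r*r) + (12 - 1*15) = (r**2 + r**2) + (12 - 15) = 2*r**2 - 3 = -3 + 2*r**2)
-25989 + T(-138) = -25989 + (-3 + 2*(-138)**2) = -25989 + (-3 + 2*19044) = -25989 + (-3 + 38088) = -25989 + 38085 = 12096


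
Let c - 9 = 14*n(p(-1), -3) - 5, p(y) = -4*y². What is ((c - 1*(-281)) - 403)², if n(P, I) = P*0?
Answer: 13924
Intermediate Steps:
n(P, I) = 0
c = 4 (c = 9 + (14*0 - 5) = 9 + (0 - 5) = 9 - 5 = 4)
((c - 1*(-281)) - 403)² = ((4 - 1*(-281)) - 403)² = ((4 + 281) - 403)² = (285 - 403)² = (-118)² = 13924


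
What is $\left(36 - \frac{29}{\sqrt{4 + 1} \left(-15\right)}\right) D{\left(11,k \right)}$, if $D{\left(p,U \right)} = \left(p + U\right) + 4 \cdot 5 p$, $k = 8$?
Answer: $8604 + \frac{6931 \sqrt{5}}{75} \approx 8810.6$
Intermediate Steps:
$D{\left(p,U \right)} = U + 21 p$ ($D{\left(p,U \right)} = \left(U + p\right) + 20 p = U + 21 p$)
$\left(36 - \frac{29}{\sqrt{4 + 1} \left(-15\right)}\right) D{\left(11,k \right)} = \left(36 - \frac{29}{\sqrt{4 + 1} \left(-15\right)}\right) \left(8 + 21 \cdot 11\right) = \left(36 - \frac{29}{\sqrt{5} \left(-15\right)}\right) \left(8 + 231\right) = \left(36 - \frac{29}{\left(-15\right) \sqrt{5}}\right) 239 = \left(36 - 29 \left(- \frac{\sqrt{5}}{75}\right)\right) 239 = \left(36 + \frac{29 \sqrt{5}}{75}\right) 239 = 8604 + \frac{6931 \sqrt{5}}{75}$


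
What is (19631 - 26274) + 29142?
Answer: 22499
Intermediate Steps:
(19631 - 26274) + 29142 = -6643 + 29142 = 22499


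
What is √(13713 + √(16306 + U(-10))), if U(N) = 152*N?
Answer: √(13713 + √14786) ≈ 117.62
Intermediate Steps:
√(13713 + √(16306 + U(-10))) = √(13713 + √(16306 + 152*(-10))) = √(13713 + √(16306 - 1520)) = √(13713 + √14786)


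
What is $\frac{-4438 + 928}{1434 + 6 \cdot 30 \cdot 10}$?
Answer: $- \frac{585}{539} \approx -1.0853$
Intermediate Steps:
$\frac{-4438 + 928}{1434 + 6 \cdot 30 \cdot 10} = - \frac{3510}{1434 + 180 \cdot 10} = - \frac{3510}{1434 + 1800} = - \frac{3510}{3234} = \left(-3510\right) \frac{1}{3234} = - \frac{585}{539}$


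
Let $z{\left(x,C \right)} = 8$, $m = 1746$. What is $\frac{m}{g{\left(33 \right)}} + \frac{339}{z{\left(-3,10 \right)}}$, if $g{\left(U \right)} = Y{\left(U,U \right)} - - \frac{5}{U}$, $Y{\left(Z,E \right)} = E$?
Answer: $\frac{415905}{4376} \approx 95.042$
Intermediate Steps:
$g{\left(U \right)} = U + \frac{5}{U}$ ($g{\left(U \right)} = U - - \frac{5}{U} = U + \frac{5}{U}$)
$\frac{m}{g{\left(33 \right)}} + \frac{339}{z{\left(-3,10 \right)}} = \frac{1746}{33 + \frac{5}{33}} + \frac{339}{8} = \frac{1746}{\frac{1094}{33}} + \frac{339}{8} = 1746 \cdot \frac{33}{1094} + \frac{339}{8} = \frac{28809}{547} + \frac{339}{8} = \frac{415905}{4376}$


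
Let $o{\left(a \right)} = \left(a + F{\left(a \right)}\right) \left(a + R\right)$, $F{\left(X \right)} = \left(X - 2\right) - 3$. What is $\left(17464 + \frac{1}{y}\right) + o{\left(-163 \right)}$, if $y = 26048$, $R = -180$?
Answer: $\frac{3412209857}{26048} \approx 1.31 \cdot 10^{5}$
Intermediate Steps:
$F{\left(X \right)} = -5 + X$ ($F{\left(X \right)} = \left(-2 + X\right) - 3 = -5 + X$)
$o{\left(a \right)} = \left(-180 + a\right) \left(-5 + 2 a\right)$ ($o{\left(a \right)} = \left(a + \left(-5 + a\right)\right) \left(a - 180\right) = \left(-5 + 2 a\right) \left(-180 + a\right) = \left(-180 + a\right) \left(-5 + 2 a\right)$)
$\left(17464 + \frac{1}{y}\right) + o{\left(-163 \right)} = \left(17464 + \frac{1}{26048}\right) + \left(900 - -59495 + 2 \left(-163\right)^{2}\right) = \left(17464 + \frac{1}{26048}\right) + \left(900 + 59495 + 2 \cdot 26569\right) = \frac{454902273}{26048} + \left(900 + 59495 + 53138\right) = \frac{454902273}{26048} + 113533 = \frac{3412209857}{26048}$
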